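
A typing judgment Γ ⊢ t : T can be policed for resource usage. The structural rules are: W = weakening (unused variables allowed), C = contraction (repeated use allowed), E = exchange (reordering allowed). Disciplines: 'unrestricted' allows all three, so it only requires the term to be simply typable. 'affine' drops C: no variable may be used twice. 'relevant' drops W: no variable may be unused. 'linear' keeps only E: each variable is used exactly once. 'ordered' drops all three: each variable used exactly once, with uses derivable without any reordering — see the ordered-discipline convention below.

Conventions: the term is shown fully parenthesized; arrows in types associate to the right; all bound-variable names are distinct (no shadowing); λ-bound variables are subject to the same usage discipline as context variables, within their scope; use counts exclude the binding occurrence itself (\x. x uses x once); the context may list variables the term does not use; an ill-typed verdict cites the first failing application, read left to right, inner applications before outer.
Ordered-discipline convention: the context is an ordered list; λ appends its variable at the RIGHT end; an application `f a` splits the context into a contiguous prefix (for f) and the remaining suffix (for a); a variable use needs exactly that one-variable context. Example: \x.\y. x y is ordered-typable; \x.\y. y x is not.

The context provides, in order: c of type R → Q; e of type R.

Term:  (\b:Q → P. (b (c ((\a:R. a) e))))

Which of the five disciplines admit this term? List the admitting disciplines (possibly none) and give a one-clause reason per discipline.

accepted by: linear, affine, relevant, unrestricted
use counts: c: 1; e: 1; b [bound]: 1; a [bound]: 1
use order (left to right): b, c, a, e
typing: well-typed — term : (Q → P) → P
ordered ✗ (no contiguous prefix/suffix split fits b, c, a, e)
linear ✓ (c, e, b, a: one use apiece)
affine ✓ (at most one use each (c, e, b, a))
relevant ✓ (at least one use each (c, e, b, a))
unrestricted ✓ (typability at (Q → P) → P is all that's needed)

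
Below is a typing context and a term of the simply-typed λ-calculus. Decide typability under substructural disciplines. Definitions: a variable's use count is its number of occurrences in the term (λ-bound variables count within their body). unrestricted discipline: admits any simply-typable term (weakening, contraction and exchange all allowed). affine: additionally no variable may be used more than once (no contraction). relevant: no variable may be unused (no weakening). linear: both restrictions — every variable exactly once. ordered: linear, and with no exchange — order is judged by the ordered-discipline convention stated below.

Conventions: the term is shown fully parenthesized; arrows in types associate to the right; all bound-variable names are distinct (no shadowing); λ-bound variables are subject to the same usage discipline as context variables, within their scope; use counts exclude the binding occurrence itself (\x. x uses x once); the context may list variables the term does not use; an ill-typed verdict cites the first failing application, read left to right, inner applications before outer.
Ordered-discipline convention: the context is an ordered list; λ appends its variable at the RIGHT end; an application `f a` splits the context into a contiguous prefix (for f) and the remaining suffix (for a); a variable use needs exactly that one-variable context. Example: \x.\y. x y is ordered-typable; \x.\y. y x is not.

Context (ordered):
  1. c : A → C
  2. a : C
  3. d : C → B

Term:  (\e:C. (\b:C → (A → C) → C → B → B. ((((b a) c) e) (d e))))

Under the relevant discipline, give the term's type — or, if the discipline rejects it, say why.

term : C → (C → (A → C) → C → B → B) → B
use counts: c ×1; a ×1; d ×1; e (λ-bound) ×2; b (λ-bound) ×1
left-to-right use order: b, a, c, e, d, e
typing: ✓ — C → (C → (A → C) → C → B → B) → B
per-discipline verdicts: ordered ✗; linear ✗; affine ✗; relevant ✓; unrestricted ✓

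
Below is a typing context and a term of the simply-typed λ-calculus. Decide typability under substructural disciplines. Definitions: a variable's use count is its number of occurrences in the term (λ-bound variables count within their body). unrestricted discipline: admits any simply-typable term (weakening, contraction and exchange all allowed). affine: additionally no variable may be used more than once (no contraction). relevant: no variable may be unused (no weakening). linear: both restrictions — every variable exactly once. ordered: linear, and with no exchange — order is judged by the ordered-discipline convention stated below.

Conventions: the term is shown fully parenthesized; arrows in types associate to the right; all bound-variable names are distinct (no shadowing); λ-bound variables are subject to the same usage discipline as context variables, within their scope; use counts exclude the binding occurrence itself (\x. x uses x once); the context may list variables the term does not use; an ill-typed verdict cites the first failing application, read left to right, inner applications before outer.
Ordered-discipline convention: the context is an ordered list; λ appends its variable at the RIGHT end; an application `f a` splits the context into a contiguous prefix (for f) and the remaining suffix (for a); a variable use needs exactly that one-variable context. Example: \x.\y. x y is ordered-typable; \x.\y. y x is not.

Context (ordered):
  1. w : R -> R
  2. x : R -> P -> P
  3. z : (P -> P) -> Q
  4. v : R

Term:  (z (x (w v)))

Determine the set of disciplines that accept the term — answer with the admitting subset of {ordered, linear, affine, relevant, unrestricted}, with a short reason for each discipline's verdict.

admitted in: linear, affine, relevant, unrestricted
usage: w ×1, x ×1, z ×1, v ×1
use order (left to right): z, x, w, v
typing: the term checks, with type Q
ordered ✗ (no contiguous prefix/suffix split fits z, x, w, v)
linear ✓ (each of w, x, z, v used exactly once)
affine ✓ (at most one use each (w, x, z, v))
relevant ✓ (w, x, z, v: all used, weakening unneeded)
unrestricted ✓ (simply typable at Q; W, C, E all held)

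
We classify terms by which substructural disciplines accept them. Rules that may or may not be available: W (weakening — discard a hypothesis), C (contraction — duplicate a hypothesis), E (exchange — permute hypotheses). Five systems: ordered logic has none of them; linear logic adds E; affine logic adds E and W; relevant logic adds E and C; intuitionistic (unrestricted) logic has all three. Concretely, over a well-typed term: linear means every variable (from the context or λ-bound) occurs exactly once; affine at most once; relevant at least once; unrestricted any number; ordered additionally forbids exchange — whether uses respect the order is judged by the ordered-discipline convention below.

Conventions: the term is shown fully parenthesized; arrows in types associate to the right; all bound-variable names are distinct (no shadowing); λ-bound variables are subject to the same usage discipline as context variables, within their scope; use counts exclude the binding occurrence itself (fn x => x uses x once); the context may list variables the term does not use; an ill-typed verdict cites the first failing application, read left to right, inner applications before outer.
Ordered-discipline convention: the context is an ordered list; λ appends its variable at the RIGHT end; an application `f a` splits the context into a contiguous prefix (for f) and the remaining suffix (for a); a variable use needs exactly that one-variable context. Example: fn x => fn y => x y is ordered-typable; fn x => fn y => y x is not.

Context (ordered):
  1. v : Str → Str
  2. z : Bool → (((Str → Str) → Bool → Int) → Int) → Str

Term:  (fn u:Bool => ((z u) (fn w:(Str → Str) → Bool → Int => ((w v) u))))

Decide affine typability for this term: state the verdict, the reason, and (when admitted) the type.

no — repeated use of u ×2
variable uses: v: 1; z: 1; u [bound]: 2; w [bound]: 1
use order (left to right): z, u, w, v, u
typing: well-typed — term : Bool → Str
per-discipline verdicts: ordered ✗; linear ✗; affine ✗; relevant ✓; unrestricted ✓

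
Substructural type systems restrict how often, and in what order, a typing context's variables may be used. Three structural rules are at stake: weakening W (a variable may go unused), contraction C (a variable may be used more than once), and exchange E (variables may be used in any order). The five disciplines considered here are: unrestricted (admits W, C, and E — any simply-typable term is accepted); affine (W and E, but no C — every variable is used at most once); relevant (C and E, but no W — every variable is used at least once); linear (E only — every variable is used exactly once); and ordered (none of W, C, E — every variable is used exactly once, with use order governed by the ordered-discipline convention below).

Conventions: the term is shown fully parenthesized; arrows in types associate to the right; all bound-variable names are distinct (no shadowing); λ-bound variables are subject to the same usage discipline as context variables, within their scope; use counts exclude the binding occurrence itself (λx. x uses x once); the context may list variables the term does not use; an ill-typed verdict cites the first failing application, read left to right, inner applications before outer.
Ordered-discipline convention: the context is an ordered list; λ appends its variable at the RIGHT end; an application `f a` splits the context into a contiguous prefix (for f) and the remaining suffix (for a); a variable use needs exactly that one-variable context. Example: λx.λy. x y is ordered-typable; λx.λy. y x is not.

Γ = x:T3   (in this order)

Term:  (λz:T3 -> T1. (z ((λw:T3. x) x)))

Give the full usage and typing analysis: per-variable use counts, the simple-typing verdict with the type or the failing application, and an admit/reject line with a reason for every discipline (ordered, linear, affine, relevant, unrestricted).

usage: x ×2, z [bound] ×1, w [bound] ×0
use order (left to right): z, x, x
typing: the term checks, with type (T3 -> T1) -> T1
ordered: ✗ — repeated use of x ×2; w left unused
linear: ✗ — repeated use of x ×2; w left unused
affine: ✗ — repeated use of x ×2
relevant: ✗ — w left unused
unrestricted: ✓ — typability at (T3 -> T1) -> T1 is all that's needed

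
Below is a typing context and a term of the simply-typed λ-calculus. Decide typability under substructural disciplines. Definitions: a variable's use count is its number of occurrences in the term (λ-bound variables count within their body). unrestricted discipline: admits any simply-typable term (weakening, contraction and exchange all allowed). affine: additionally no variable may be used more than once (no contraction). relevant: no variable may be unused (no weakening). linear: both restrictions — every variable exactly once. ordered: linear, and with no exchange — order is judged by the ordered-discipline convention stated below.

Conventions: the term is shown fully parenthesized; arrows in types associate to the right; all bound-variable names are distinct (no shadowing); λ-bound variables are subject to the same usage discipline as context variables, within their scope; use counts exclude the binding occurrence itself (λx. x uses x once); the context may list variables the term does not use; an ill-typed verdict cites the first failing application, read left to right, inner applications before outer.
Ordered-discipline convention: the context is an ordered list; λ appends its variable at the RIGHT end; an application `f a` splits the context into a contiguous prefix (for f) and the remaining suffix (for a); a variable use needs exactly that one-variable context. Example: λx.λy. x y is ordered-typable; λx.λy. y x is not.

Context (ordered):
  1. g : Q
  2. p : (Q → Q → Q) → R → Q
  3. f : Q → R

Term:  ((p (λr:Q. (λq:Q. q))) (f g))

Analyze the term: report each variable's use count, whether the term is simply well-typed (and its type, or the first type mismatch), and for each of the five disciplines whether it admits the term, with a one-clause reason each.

variable uses: g=1; p=1; f=1; r [bound]=0; q [bound]=1
order of uses: p, q, f, g
typing: ✓ — Q
ordered: ✗ — needs weakening: r unused
linear: ✗ — needs weakening: r unused
affine: ✓ — at most one use each (g, p, f, r, q)
relevant: ✗ — needs weakening: r unused
unrestricted: ✓ — simply typable at Q; W, C, E all held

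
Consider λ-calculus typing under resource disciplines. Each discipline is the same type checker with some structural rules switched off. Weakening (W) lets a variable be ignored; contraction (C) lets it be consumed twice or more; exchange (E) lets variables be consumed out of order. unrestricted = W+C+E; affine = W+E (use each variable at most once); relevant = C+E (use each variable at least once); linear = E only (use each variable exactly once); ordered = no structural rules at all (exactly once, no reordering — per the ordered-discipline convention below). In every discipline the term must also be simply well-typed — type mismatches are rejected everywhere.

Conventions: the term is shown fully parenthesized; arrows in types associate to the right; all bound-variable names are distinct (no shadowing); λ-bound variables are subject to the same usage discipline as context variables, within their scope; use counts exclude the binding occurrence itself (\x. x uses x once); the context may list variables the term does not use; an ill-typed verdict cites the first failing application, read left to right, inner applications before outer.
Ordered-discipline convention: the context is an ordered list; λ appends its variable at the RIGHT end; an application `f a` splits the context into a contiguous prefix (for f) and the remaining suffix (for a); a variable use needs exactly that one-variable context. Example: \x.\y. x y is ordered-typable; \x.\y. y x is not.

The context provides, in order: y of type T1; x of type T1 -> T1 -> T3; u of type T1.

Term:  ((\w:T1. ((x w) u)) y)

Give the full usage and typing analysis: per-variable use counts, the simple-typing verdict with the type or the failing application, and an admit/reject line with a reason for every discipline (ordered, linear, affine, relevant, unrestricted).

variable uses: y ×1; x ×1; u ×1; w (λ-bound) ×1
use order (left to right): x, w, u, y
typing: ✓ — T3
ordered: ✗, use order x, w, u, y needs exchange
linear: ✓, each of y, x, u, w used exactly once
affine: ✓, none of y, x, u, w used more than once
relevant: ✓, none of y, x, u, w goes unused
unrestricted: ✓, simply typable at T3; W, C, E all held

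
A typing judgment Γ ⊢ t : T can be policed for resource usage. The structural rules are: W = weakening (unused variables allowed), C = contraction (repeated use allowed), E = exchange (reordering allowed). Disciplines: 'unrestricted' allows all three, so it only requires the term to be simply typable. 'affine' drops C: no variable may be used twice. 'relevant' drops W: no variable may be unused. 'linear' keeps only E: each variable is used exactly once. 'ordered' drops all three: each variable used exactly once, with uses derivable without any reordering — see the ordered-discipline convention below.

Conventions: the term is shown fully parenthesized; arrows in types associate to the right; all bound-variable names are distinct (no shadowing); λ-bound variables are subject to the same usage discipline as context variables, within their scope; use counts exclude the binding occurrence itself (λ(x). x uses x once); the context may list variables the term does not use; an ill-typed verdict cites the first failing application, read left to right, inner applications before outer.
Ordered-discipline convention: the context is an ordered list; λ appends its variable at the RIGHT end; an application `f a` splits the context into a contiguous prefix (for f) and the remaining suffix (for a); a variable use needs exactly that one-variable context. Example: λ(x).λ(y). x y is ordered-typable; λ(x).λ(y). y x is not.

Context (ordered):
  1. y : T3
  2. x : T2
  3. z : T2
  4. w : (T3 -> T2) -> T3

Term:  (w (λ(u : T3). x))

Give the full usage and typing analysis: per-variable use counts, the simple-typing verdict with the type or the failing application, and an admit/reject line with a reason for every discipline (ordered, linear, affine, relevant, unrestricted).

variable uses: y: 0×, x: 1×, z: 0×, w: 1×, u [bound]: 0×
left-to-right use order: w, x
typing: ✓ — T3
ordered: ✗ — y, z, u left unused
linear: ✗ — y, z, u left unused
affine: ✓ — y, x, z, w, u: no repeats, contraction unneeded
relevant: ✗ — y, z, u left unused
unrestricted: ✓ — well-typed at T3; no restrictions here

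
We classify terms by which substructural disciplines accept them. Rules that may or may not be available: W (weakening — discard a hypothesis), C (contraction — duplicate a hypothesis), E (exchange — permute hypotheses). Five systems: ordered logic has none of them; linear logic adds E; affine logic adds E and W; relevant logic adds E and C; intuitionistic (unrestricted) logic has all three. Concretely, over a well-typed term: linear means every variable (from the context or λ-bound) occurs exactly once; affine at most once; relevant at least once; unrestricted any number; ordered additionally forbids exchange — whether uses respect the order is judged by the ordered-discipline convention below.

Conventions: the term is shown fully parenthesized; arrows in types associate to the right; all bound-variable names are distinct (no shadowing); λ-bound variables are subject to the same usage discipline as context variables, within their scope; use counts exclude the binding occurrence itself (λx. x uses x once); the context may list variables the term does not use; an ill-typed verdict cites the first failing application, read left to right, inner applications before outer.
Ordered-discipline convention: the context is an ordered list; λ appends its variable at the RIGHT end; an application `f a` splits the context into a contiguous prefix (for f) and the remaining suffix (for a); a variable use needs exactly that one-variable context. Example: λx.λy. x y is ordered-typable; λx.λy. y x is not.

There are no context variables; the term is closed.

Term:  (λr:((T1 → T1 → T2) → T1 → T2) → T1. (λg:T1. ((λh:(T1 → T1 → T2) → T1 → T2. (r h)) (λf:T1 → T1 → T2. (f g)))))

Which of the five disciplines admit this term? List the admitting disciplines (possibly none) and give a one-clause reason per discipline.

accepted by: linear, affine, relevant, unrestricted
use counts: r (bound): 1, g (bound): 1, h (bound): 1, f (bound): 1
order of uses: r, h, f, g
typing: well-typed — term : (((T1 → T1 → T2) → T1 → T2) → T1) → T1 → T1
ordered: ✗, needs exchange: uses follow r, h, f, g
linear: ✓, exactly-once usage across r, g, h, f
affine: ✓, none of r, g, h, f used more than once
relevant: ✓, r, g, h, f: all used, weakening unneeded
unrestricted: ✓, typability at (((T1 → T1 → T2) → T1 → T2) → T1) → T1 → T1 is all that's needed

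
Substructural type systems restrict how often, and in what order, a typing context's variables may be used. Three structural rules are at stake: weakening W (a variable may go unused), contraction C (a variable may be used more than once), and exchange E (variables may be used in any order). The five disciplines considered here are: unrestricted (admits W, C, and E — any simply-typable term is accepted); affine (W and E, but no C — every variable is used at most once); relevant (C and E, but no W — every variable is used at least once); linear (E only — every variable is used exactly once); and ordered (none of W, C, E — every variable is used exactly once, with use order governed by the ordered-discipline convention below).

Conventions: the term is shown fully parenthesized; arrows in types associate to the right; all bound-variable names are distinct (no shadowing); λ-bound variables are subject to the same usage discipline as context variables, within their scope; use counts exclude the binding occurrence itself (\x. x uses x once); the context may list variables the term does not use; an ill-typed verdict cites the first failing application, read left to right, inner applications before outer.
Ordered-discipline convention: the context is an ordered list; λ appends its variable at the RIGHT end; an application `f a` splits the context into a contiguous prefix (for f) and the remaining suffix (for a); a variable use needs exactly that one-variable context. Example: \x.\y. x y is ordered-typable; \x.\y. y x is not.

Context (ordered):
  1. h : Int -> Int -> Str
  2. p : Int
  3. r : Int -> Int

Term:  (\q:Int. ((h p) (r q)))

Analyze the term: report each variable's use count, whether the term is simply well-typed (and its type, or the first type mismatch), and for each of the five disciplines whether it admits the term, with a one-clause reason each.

counts: h: 1×, p: 1×, r: 1×, q [bound]: 1×
order of uses: h, p, r, q
typing: the term checks, with type Int -> Str
ordered: ✓, one use each (h, p, r, q); ordered split holds
linear: ✓, exactly-once usage across h, p, r, q
affine: ✓, none of h, p, r, q used more than once
relevant: ✓, none of h, p, r, q goes unused
unrestricted: ✓, well-typed at Int -> Str; no restrictions here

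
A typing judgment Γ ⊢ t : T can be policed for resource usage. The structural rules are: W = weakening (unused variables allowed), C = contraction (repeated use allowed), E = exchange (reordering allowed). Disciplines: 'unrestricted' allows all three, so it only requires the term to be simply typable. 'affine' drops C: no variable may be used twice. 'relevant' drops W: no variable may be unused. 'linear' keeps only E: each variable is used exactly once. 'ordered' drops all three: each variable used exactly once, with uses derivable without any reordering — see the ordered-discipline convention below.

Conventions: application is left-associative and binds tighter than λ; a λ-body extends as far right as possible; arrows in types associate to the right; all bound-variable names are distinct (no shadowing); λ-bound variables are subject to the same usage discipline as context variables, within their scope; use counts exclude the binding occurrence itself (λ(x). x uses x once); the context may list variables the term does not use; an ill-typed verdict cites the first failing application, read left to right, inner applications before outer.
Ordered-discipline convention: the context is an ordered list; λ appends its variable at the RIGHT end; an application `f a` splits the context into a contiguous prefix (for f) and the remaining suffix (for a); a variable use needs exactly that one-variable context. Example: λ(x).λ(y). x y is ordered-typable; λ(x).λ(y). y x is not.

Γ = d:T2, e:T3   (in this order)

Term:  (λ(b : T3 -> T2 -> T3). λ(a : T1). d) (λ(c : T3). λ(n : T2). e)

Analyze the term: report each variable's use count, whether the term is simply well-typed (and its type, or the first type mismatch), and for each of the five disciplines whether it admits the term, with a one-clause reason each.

counts: d ×1; e ×1; b (λ-bound) ×0; a (λ-bound) ×0; c (λ-bound) ×0; n (λ-bound) ×0
order of uses: d, e
typing: the term checks, with type T1 -> T2
ordered: ✗ — unused: b, a, c, n — weakening required
linear: ✗ — unused: b, a, c, n — weakening required
affine: ✓ — d, e, b, a, c, n: no repeats, contraction unneeded
relevant: ✗ — unused: b, a, c, n — weakening required
unrestricted: ✓ — typability at T1 -> T2 is all that's needed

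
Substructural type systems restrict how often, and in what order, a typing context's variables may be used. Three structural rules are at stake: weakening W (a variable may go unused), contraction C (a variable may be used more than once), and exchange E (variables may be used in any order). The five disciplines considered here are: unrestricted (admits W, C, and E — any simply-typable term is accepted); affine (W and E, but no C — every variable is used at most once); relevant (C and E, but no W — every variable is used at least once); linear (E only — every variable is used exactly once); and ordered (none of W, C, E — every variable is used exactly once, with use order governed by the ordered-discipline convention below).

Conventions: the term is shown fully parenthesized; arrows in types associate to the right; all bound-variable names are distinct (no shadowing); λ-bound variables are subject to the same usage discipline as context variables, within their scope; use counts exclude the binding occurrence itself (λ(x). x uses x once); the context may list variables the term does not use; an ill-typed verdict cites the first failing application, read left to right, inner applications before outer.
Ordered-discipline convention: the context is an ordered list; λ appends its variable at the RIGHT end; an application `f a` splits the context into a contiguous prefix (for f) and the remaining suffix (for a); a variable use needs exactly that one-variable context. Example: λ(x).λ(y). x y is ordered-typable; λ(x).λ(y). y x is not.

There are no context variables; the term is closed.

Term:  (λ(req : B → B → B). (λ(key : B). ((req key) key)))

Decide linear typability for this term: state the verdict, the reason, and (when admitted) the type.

no — repeated use of key ×2
use counts: req [bound] ×1; key [bound] ×2
order of uses: req, key, key
typing: well-typed at (B → B → B) → B → B
across the five disciplines: ordered ✗, linear ✗, affine ✗, relevant ✓, unrestricted ✓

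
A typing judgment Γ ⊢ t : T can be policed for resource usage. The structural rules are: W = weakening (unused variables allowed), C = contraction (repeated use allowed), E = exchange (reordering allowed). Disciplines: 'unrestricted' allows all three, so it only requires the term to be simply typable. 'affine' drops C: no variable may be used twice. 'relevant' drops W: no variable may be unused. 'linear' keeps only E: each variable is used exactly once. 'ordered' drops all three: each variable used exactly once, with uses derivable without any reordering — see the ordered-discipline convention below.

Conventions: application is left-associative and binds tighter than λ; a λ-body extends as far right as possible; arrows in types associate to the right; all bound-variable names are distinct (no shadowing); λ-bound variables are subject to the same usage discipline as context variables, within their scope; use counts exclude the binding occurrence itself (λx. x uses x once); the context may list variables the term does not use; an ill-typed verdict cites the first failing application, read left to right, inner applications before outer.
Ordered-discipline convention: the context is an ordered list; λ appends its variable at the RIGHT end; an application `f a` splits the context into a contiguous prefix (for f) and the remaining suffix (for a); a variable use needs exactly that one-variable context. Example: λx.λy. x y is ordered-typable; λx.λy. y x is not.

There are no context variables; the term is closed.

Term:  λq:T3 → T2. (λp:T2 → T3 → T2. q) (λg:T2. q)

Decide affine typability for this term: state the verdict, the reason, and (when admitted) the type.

no — q ×2 used more than once (contraction)
counts: q (λ-bound): 2; p (λ-bound): 0; g (λ-bound): 0
use order (left to right): q, q
typing: the term checks, with type (T3 → T2) → T3 → T2
per-discipline verdicts: ordered ✗; linear ✗; affine ✗; relevant ✗; unrestricted ✓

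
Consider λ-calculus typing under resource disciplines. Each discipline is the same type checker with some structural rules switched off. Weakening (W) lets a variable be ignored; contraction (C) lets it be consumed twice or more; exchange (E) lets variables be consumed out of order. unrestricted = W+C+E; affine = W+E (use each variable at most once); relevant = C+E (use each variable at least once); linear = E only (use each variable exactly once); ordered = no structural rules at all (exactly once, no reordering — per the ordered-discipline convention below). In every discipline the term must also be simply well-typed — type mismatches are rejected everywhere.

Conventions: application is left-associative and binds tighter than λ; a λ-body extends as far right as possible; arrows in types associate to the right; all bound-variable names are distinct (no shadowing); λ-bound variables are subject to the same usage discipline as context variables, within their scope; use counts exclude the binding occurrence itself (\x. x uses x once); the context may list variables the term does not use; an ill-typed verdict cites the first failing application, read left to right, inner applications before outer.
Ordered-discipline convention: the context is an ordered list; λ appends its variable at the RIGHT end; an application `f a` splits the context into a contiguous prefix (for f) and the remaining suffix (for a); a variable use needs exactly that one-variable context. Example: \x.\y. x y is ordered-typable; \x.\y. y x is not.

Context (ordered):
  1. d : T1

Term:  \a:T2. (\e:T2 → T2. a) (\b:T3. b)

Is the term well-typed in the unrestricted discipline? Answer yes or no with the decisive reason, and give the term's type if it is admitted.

no — not simply typable
variable uses: d=0; a (bound)=1; e (bound)=0; b (bound)=1
order of uses: a, b
typing: ill-typed: an application expects T2 → T2 but receives T3 → T3
summary: ordered ✗ · linear ✗ · affine ✗ · relevant ✗ · unrestricted ✗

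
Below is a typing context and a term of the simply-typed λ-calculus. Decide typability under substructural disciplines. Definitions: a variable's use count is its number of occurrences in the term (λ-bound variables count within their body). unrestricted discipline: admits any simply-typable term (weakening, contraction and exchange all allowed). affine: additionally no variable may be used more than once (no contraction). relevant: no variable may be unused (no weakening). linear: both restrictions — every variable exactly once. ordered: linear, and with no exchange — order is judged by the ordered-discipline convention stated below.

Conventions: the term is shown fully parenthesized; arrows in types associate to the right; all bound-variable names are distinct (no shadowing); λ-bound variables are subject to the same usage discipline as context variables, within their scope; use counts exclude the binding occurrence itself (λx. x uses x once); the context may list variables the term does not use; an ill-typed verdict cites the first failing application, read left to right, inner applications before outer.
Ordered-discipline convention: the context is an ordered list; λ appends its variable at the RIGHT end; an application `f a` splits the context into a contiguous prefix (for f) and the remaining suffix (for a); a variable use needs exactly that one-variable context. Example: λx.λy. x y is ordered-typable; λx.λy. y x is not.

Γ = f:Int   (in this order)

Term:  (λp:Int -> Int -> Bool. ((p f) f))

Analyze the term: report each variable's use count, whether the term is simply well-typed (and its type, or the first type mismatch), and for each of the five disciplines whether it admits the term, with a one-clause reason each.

usage: f: 2×, p (bound): 1×
order of uses: p, f, f
typing: well-typed at (Int -> Int -> Bool) -> Bool
ordered: ✗ — uses contraction: f ×2
linear: ✗ — uses contraction: f ×2
affine: ✗ — uses contraction: f ×2
relevant: ✓ — f, p: all used, weakening unneeded
unrestricted: ✓ — simply typable at (Int -> Int -> Bool) -> Bool; W, C, E all held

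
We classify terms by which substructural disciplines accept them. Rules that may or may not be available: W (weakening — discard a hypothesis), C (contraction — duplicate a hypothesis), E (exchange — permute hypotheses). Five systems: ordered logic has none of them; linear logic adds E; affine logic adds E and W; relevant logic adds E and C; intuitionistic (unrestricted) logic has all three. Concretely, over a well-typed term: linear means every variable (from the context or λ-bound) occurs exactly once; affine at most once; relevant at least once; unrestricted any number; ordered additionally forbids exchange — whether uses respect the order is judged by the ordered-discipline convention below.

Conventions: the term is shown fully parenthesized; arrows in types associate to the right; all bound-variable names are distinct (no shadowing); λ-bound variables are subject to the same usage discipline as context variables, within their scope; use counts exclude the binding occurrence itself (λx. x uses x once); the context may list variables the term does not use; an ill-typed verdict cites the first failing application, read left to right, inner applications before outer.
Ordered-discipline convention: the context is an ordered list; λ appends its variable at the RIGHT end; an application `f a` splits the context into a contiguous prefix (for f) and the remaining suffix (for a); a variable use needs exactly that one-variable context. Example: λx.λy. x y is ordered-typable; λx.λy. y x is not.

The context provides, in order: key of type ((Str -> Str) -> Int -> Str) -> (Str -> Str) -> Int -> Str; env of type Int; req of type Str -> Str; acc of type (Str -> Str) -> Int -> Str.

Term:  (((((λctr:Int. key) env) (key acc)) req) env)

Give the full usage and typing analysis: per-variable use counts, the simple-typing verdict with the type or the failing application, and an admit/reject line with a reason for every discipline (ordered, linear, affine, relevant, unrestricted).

counts: key: 2; env: 2; req: 1; acc: 1; ctr (bound): 0
order of uses: key, env, key, acc, req, env
typing: well-typed — term : Str
ordered ✗ (key ×2, env ×2 used more than once (contraction); unused: ctr — weakening required)
linear ✗ (key ×2, env ×2 used more than once (contraction); unused: ctr — weakening required)
affine ✗ (key ×2, env ×2 used more than once (contraction))
relevant ✗ (unused: ctr — weakening required)
unrestricted ✓ (simply typable at Str; W, C, E all held)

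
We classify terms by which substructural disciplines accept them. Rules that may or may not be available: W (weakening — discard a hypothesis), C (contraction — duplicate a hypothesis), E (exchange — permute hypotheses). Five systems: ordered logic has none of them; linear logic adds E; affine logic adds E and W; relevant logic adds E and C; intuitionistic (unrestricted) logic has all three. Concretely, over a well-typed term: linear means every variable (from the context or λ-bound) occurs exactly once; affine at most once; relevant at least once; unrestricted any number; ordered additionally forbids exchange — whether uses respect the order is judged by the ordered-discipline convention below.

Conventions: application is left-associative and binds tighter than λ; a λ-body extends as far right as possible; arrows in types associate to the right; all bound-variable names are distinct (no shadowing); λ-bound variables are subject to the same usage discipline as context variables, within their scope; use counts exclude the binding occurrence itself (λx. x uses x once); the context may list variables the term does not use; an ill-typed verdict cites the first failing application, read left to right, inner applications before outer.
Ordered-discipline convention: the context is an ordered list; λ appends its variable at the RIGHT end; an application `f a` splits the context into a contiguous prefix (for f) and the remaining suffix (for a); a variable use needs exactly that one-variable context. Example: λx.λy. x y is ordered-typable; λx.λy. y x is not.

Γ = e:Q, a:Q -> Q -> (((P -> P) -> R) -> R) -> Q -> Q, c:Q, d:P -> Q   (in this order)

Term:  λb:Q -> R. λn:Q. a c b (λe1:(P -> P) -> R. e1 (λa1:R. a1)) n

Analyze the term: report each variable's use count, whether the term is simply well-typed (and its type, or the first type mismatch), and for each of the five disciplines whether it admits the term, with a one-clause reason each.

usage: e: 0×, a: 1×, c: 1×, d: 0×, b [bound]: 1×, n [bound]: 1×, e1 [bound]: 1×, a1 [bound]: 1×
uses in reading order: a, c, b, e1, a1, n
typing: ill-typed: an argument Q -> R mismatches the expected Q
ordered ✗ (a type mismatch blocks all five)
linear ✗ (the type mismatch rejects it)
affine ✗ (not simply typable)
relevant ✗ (fails simple typing)
unrestricted ✗ (a type mismatch blocks all five)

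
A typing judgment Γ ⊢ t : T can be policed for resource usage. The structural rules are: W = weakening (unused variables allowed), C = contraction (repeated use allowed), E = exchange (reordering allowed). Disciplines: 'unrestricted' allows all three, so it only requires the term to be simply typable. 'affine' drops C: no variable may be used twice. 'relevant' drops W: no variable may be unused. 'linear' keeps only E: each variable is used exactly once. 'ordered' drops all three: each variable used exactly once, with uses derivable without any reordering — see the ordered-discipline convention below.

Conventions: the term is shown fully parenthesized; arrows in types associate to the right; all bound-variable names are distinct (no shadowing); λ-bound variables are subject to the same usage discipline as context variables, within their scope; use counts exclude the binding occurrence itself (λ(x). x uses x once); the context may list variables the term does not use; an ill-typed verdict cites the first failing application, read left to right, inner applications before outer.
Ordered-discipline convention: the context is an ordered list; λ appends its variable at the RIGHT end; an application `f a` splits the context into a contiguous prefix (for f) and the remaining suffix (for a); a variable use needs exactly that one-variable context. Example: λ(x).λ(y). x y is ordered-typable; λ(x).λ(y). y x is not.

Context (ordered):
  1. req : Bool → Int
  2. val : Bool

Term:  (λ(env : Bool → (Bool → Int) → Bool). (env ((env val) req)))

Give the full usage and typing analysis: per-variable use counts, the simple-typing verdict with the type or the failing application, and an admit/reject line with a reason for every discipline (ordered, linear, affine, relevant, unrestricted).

counts: req: 1, val: 1, env [bound]: 2
left-to-right use order: env, env, val, req
typing: ✓ — (Bool → (Bool → Int) → Bool) → (Bool → Int) → Bool
ordered ✗ (uses contraction: env ×2)
linear ✗ (uses contraction: env ×2)
affine ✗ (uses contraction: env ×2)
relevant ✓ (every one of req, val, env appears)
unrestricted ✓ (type-checks ((Bool → (Bool → Int) → Bool) → (Bool → Int) → Bool) and nothing is barred)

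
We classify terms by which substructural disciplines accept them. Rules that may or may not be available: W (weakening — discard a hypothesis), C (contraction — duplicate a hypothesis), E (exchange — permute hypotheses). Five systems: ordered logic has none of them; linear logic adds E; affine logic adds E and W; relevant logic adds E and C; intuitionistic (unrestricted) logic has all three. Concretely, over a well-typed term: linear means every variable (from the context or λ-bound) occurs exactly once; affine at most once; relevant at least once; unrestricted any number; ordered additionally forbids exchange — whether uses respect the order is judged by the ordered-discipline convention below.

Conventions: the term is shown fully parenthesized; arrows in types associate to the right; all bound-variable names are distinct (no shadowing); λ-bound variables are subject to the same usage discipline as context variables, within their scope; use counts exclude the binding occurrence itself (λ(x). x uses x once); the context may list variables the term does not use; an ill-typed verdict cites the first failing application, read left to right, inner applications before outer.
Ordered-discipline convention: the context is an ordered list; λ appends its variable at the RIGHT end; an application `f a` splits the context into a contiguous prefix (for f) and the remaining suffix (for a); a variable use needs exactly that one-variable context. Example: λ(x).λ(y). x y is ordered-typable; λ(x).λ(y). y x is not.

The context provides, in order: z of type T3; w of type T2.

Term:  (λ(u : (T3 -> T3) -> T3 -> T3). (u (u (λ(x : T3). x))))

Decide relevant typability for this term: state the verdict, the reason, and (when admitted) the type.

no — needs weakening: z, w unused
use counts: z=0, w=0, u (λ-bound)=2, x (λ-bound)=1
use order (left to right): u, u, x
typing: well-typed at ((T3 -> T3) -> T3 -> T3) -> T3 -> T3
across the five disciplines: ordered ✗, linear ✗, affine ✗, relevant ✗, unrestricted ✓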